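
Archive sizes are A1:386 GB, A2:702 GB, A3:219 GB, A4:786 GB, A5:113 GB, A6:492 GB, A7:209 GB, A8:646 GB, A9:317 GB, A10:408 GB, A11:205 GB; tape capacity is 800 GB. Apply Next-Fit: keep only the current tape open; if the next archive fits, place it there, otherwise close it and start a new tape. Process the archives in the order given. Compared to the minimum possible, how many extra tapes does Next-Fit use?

3

Next-Fit: [386] [702] [219] [786] [113,492] [209] [646] [317,408] [205] → 9 tapes.
Total size 4483 GB; any packing needs at least ⌈4483/800⌉ = 6 tapes.
An optimal packing achieves that bound: [786] [702] [646,113] [492,219] [408,386] [317,209,205] → 6 tapes.
Excess: 9 − 6 = 3.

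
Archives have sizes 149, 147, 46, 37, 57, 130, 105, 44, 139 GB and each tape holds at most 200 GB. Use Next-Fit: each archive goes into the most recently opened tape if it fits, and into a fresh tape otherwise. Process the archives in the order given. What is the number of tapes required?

149 GB → tape 1 (remaining 51 GB)
147 GB → tape 2 (remaining 53 GB)
46 GB → tape 2 (remaining 7 GB)
37 GB → tape 3 (remaining 163 GB)
57 GB → tape 3 (remaining 106 GB)
130 GB → tape 4 (remaining 70 GB)
105 GB → tape 5 (remaining 95 GB)
44 GB → tape 5 (remaining 51 GB)
139 GB → tape 6 (remaining 61 GB)

6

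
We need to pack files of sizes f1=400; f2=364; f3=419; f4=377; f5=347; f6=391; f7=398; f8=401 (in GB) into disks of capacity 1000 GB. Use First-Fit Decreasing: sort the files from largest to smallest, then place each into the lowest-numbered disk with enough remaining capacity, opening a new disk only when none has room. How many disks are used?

4

Sorted descending: 419, 401, 400, 398, 391, 377, 364, 347.
419 GB → disk 1 (remaining 581 GB)
401 GB → disk 1 (remaining 180 GB)
400 GB → disk 2 (remaining 600 GB)
398 GB → disk 2 (remaining 202 GB)
391 GB → disk 3 (remaining 609 GB)
377 GB → disk 3 (remaining 232 GB)
364 GB → disk 4 (remaining 636 GB)
347 GB → disk 4 (remaining 289 GB)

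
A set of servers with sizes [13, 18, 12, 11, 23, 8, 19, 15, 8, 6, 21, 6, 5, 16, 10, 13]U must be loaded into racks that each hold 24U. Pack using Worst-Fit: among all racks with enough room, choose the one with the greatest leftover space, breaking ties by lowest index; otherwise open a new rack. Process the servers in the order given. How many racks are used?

10

13U → rack 1 (remaining 11U)
18U → rack 2 (remaining 6U)
12U → rack 3 (remaining 12U)
11U → rack 3 (remaining 1U)
23U → rack 4 (remaining 1U)
8U → rack 1 (remaining 3U)
19U → rack 5 (remaining 5U)
15U → rack 6 (remaining 9U)
8U → rack 6 (remaining 1U)
6U → rack 2 (remaining 0U)
21U → rack 7 (remaining 3U)
6U → rack 8 (remaining 18U)
5U → rack 8 (remaining 13U)
16U → rack 9 (remaining 8U)
10U → rack 8 (remaining 3U)
13U → rack 10 (remaining 11U)
Final racks: [13,8] [18,6] [12,11] [23] [19] [15,8] [21] [6,5,10] [16] [13].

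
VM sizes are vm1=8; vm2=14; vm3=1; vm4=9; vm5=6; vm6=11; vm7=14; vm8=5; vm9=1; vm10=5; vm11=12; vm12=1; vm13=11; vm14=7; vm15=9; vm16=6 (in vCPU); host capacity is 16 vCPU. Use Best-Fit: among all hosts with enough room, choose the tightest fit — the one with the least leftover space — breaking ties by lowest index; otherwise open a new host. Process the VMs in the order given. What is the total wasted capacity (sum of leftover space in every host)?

24

host 1: place vm1 (8 vCPU), 8 vCPU left
host 2: place vm2 (14 vCPU), 2 vCPU left
host 2: place vm3 (1 vCPU), 1 vCPU left
host 3: place vm4 (9 vCPU), 7 vCPU left
host 3: place vm5 (6 vCPU), 1 vCPU left
host 4: place vm6 (11 vCPU), 5 vCPU left
host 5: place vm7 (14 vCPU), 2 vCPU left
host 4: place vm8 (5 vCPU), 0 vCPU left
host 2: place vm9 (1 vCPU), 0 vCPU left
host 1: place vm10 (5 vCPU), 3 vCPU left
host 6: place vm11 (12 vCPU), 4 vCPU left
host 3: place vm12 (1 vCPU), 0 vCPU left
host 7: place vm13 (11 vCPU), 5 vCPU left
host 8: place vm14 (7 vCPU), 9 vCPU left
host 8: place vm15 (9 vCPU), 0 vCPU left
host 9: place vm16 (6 vCPU), 10 vCPU left
9 hosts × 16 vCPU = 144 vCPU; used 120 vCPU; unused 24 vCPU.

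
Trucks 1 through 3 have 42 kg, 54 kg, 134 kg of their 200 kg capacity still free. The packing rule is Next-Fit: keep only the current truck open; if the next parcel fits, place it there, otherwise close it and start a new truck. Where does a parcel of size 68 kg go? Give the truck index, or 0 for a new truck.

3

Next-Fit only looks at truck 3, which has 134 kg free.
68 kg fits there.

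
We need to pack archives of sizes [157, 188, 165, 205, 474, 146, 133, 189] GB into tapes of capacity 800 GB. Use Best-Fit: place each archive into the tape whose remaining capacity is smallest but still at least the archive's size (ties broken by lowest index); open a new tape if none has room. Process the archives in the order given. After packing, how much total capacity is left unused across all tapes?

tape 1: place 157 GB, 643 GB left
tape 1: place 188 GB, 455 GB left
tape 1: place 165 GB, 290 GB left
tape 1: place 205 GB, 85 GB left
tape 2: place 474 GB, 326 GB left
tape 2: place 146 GB, 180 GB left
tape 2: place 133 GB, 47 GB left
tape 3: place 189 GB, 611 GB left
3 tapes × 800 GB = 2400 GB; used 1657 GB; unused 743 GB.

743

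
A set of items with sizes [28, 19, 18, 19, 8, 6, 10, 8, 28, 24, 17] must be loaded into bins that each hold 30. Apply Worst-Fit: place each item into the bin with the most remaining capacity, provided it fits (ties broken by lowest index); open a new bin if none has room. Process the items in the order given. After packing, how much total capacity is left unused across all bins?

bin 1: place 28, 2 left
bin 2: place 19, 11 left
bin 3: place 18, 12 left
bin 4: place 19, 11 left
bin 3: place 8, 4 left
bin 2: place 6, 5 left
bin 4: place 10, 1 left
bin 5: place 8, 22 left
bin 6: place 28, 2 left
bin 7: place 24, 6 left
bin 5: place 17, 5 left
7 bins × 30 = 210; used 185; unused 25.

25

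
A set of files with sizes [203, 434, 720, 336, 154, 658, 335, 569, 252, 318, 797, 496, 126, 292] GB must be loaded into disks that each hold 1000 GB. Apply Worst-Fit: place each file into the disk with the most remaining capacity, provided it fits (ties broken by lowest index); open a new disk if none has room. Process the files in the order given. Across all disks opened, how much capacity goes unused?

1310

Put 203 GB in disk 1; 797 GB remain.
Put 434 GB in disk 1; 363 GB remain.
Put 720 GB in disk 2; 280 GB remain.
Put 336 GB in disk 1; 27 GB remain.
Put 154 GB in disk 2; 126 GB remain.
Put 658 GB in disk 3; 342 GB remain.
Put 335 GB in disk 3; 7 GB remain.
Put 569 GB in disk 4; 431 GB remain.
Put 252 GB in disk 4; 179 GB remain.
Put 318 GB in disk 5; 682 GB remain.
Put 797 GB in disk 6; 203 GB remain.
Put 496 GB in disk 5; 186 GB remain.
Put 126 GB in disk 6; 77 GB remain.
Put 292 GB in disk 7; 708 GB remain.
7 disks × 1000 GB = 7000 GB; used 5690 GB; unused 1310 GB.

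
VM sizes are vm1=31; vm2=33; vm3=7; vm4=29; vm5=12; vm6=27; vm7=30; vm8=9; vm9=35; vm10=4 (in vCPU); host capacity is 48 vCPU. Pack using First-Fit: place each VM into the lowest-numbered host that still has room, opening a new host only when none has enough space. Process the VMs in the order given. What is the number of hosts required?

Put vm1 (31 vCPU) in host 1; 17 vCPU remain.
Put vm2 (33 vCPU) in host 2; 15 vCPU remain.
Put vm3 (7 vCPU) in host 1; 10 vCPU remain.
Put vm4 (29 vCPU) in host 3; 19 vCPU remain.
Put vm5 (12 vCPU) in host 2; 3 vCPU remain.
Put vm6 (27 vCPU) in host 4; 21 vCPU remain.
Put vm7 (30 vCPU) in host 5; 18 vCPU remain.
Put vm8 (9 vCPU) in host 1; 1 vCPU remain.
Put vm9 (35 vCPU) in host 6; 13 vCPU remain.
Put vm10 (4 vCPU) in host 3; 15 vCPU remain.

6 hosts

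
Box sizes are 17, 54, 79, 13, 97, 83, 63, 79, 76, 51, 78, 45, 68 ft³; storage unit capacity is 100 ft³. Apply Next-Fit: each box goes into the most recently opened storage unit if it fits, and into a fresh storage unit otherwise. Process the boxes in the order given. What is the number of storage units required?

Put 17 ft³ in storage unit 1; 83 ft³ remain.
Put 54 ft³ in storage unit 1; 29 ft³ remain.
Put 79 ft³ in storage unit 2; 21 ft³ remain.
Put 13 ft³ in storage unit 2; 8 ft³ remain.
Put 97 ft³ in storage unit 3; 3 ft³ remain.
Put 83 ft³ in storage unit 4; 17 ft³ remain.
Put 63 ft³ in storage unit 5; 37 ft³ remain.
Put 79 ft³ in storage unit 6; 21 ft³ remain.
Put 76 ft³ in storage unit 7; 24 ft³ remain.
Put 51 ft³ in storage unit 8; 49 ft³ remain.
Put 78 ft³ in storage unit 9; 22 ft³ remain.
Put 45 ft³ in storage unit 10; 55 ft³ remain.
Put 68 ft³ in storage unit 11; 32 ft³ remain.
Final storage units: [17,54] [79,13] [97] [83] [63] [79] [76] [51] [78] [45] [68].

11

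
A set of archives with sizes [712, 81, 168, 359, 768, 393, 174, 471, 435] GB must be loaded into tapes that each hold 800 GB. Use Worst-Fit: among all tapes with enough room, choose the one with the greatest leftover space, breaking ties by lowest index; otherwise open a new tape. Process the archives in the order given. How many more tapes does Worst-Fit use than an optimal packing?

Worst-Fit: [712,81] [168,359] [768] [393,174] [471] [435] → 6 tapes.
Total size 3561 GB; any packing needs at least ⌈3561/800⌉ = 5 tapes.
An optimal packing achieves that bound: [768] [712,81] [471,174] [435,359] [393,168] → 5 tapes.
Excess: 6 − 5 = 1.

1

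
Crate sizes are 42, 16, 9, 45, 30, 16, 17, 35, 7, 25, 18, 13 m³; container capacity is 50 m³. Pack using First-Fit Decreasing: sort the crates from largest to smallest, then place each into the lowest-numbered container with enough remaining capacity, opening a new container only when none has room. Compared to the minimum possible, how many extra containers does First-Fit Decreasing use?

0

First-Fit Decreasing: [45] [42,7] [35,13] [30,18] [25,17] [16,16,9] → 6 containers.
Total size 273 m³; any packing needs at least ⌈273/50⌉ = 6 containers.
So 6 is already optimal.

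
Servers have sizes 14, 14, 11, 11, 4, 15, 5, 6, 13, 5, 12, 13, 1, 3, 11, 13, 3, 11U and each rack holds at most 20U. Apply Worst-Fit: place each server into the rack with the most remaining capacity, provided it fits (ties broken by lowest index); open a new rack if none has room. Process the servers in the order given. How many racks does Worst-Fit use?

Put 14U in rack 1; 6U remain.
Put 14U in rack 2; 6U remain.
Put 11U in rack 3; 9U remain.
Put 11U in rack 4; 9U remain.
Put 4U in rack 3; 5U remain.
Put 15U in rack 5; 5U remain.
Put 5U in rack 4; 4U remain.
Put 6U in rack 1; 0U remain.
Put 13U in rack 6; 7U remain.
Put 5U in rack 6; 2U remain.
Put 12U in rack 7; 8U remain.
Put 13U in rack 8; 7U remain.
Put 1U in rack 7; 7U remain.
Put 3U in rack 7; 4U remain.
Put 11U in rack 9; 9U remain.
Put 13U in rack 10; 7U remain.
Put 3U in rack 9; 6U remain.
Put 11U in rack 11; 9U remain.
Final racks: [14,6] [14] [11,4] [11,5] [15] [13,5] [12,1,3] [13] [11,3] [13] [11].

11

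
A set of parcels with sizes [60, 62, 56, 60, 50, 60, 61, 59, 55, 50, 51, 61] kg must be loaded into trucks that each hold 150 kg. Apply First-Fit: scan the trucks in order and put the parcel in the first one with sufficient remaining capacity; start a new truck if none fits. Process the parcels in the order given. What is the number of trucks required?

6 trucks

truck 1: place 60 kg, 90 kg left
truck 1: place 62 kg, 28 kg left
truck 2: place 56 kg, 94 kg left
truck 2: place 60 kg, 34 kg left
truck 3: place 50 kg, 100 kg left
truck 3: place 60 kg, 40 kg left
truck 4: place 61 kg, 89 kg left
truck 4: place 59 kg, 30 kg left
truck 5: place 55 kg, 95 kg left
truck 5: place 50 kg, 45 kg left
truck 6: place 51 kg, 99 kg left
truck 6: place 61 kg, 38 kg left
Final trucks: [60,62] [56,60] [50,60] [61,59] [55,50] [51,61].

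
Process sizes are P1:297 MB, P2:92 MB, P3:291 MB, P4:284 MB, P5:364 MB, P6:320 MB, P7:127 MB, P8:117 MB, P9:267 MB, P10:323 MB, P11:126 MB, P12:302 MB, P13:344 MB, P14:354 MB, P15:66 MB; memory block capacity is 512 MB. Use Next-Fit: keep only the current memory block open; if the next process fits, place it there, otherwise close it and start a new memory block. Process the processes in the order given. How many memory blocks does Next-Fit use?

Put P1 (297 MB) in memory block 1; 215 MB remain.
Put P2 (92 MB) in memory block 1; 123 MB remain.
Put P3 (291 MB) in memory block 2; 221 MB remain.
Put P4 (284 MB) in memory block 3; 228 MB remain.
Put P5 (364 MB) in memory block 4; 148 MB remain.
Put P6 (320 MB) in memory block 5; 192 MB remain.
Put P7 (127 MB) in memory block 5; 65 MB remain.
Put P8 (117 MB) in memory block 6; 395 MB remain.
Put P9 (267 MB) in memory block 6; 128 MB remain.
Put P10 (323 MB) in memory block 7; 189 MB remain.
Put P11 (126 MB) in memory block 7; 63 MB remain.
Put P12 (302 MB) in memory block 8; 210 MB remain.
Put P13 (344 MB) in memory block 9; 168 MB remain.
Put P14 (354 MB) in memory block 10; 158 MB remain.
Put P15 (66 MB) in memory block 10; 92 MB remain.

10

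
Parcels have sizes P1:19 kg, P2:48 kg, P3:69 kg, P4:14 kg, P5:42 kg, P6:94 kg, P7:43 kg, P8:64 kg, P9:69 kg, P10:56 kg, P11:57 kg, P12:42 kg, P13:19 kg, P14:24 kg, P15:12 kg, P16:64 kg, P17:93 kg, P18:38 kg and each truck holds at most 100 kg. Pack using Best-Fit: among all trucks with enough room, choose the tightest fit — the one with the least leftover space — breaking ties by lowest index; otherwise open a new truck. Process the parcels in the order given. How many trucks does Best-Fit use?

10 trucks

Put P1 (19 kg) in truck 1; 81 kg remain.
Put P2 (48 kg) in truck 1; 33 kg remain.
Put P3 (69 kg) in truck 2; 31 kg remain.
Put P4 (14 kg) in truck 2; 17 kg remain.
Put P5 (42 kg) in truck 3; 58 kg remain.
Put P6 (94 kg) in truck 4; 6 kg remain.
Put P7 (43 kg) in truck 3; 15 kg remain.
Put P8 (64 kg) in truck 5; 36 kg remain.
Put P9 (69 kg) in truck 6; 31 kg remain.
Put P10 (56 kg) in truck 7; 44 kg remain.
Put P11 (57 kg) in truck 8; 43 kg remain.
Put P12 (42 kg) in truck 8; 1 kg remain.
Put P13 (19 kg) in truck 6; 12 kg remain.
Put P14 (24 kg) in truck 1; 9 kg remain.
Put P15 (12 kg) in truck 6; 0 kg remain.
Put P16 (64 kg) in truck 9; 36 kg remain.
Put P17 (93 kg) in truck 10; 7 kg remain.
Put P18 (38 kg) in truck 7; 6 kg remain.
Final trucks: [19,48,24] [69,14] [42,43] [94] [64] [69,19,12] [56,38] [57,42] [64] [93].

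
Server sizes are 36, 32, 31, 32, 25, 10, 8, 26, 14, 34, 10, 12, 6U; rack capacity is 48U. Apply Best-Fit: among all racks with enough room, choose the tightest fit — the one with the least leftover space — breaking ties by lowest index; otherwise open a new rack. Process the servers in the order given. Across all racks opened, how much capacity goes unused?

60

rack 1: place 36U, 12U left
rack 2: place 32U, 16U left
rack 3: place 31U, 17U left
rack 4: place 32U, 16U left
rack 5: place 25U, 23U left
rack 1: place 10U, 2U left
rack 2: place 8U, 8U left
rack 6: place 26U, 22U left
rack 4: place 14U, 2U left
rack 7: place 34U, 14U left
rack 7: place 10U, 4U left
rack 3: place 12U, 5U left
rack 2: place 6U, 2U left
7 racks × 48U = 336U; used 276U; unused 60U.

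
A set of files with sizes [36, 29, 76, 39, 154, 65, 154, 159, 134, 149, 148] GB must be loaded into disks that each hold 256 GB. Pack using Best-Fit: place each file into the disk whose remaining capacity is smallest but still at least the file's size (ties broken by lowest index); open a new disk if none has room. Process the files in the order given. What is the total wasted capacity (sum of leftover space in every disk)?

649

36 GB → disk 1 (remaining 220 GB)
29 GB → disk 1 (remaining 191 GB)
76 GB → disk 1 (remaining 115 GB)
39 GB → disk 1 (remaining 76 GB)
154 GB → disk 2 (remaining 102 GB)
65 GB → disk 1 (remaining 11 GB)
154 GB → disk 3 (remaining 102 GB)
159 GB → disk 4 (remaining 97 GB)
134 GB → disk 5 (remaining 122 GB)
149 GB → disk 6 (remaining 107 GB)
148 GB → disk 7 (remaining 108 GB)
7 disks × 256 GB = 1792 GB; used 1143 GB; unused 649 GB.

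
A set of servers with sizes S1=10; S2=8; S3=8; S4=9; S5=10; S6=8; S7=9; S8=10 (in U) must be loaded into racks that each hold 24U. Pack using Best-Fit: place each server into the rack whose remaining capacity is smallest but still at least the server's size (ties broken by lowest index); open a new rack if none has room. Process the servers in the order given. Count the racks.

Put S1 (10U) in rack 1; 14U remain.
Put S2 (8U) in rack 1; 6U remain.
Put S3 (8U) in rack 2; 16U remain.
Put S4 (9U) in rack 2; 7U remain.
Put S5 (10U) in rack 3; 14U remain.
Put S6 (8U) in rack 3; 6U remain.
Put S7 (9U) in rack 4; 15U remain.
Put S8 (10U) in rack 4; 5U remain.
Final racks: [10,8] [8,9] [10,8] [9,10].

4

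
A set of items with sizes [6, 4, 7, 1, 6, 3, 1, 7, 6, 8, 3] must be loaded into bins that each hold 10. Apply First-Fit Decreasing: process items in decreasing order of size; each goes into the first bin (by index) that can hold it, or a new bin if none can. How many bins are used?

Sorted descending: 8, 7, 7, 6, 6, 6, 4, 3, 3, 1, 1.
Put 8 in bin 1; 2 remain.
Put 7 in bin 2; 3 remain.
Put 7 in bin 3; 3 remain.
Put 6 in bin 4; 4 remain.
Put 6 in bin 5; 4 remain.
Put 6 in bin 6; 4 remain.
Put 4 in bin 4; 0 remain.
Put 3 in bin 2; 0 remain.
Put 3 in bin 3; 0 remain.
Put 1 in bin 1; 1 remain.
Put 1 in bin 1; 0 remain.
Final bins: [8,1,1] [7,3] [7,3] [6,4] [6] [6].

6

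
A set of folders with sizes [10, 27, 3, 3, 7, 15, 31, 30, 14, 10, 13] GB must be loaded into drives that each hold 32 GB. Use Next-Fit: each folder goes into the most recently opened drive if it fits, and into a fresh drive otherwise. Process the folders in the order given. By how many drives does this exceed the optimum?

1

Next-Fit: [10] [27,3] [3,7,15] [31] [30] [14,10] [13] → 7 drives.
Total size 163 GB; any packing needs at least ⌈163/32⌉ = 6 drives.
An optimal packing achieves that bound: [31] [30] [27,3] [15,14,3] [13,10,7] [10] → 6 drives.
Excess: 7 − 6 = 1.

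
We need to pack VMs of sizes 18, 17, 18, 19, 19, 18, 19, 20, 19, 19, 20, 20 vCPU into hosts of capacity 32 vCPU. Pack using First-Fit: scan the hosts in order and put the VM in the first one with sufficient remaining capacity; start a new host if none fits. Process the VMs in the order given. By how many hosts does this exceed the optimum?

First-Fit: [18] [17] [18] [19] [19] [18] [19] [20] [19] [19] [20] [20] → 12 hosts.
12 VMs exceed 16 vCPU (half the capacity), and no two of those can share a host, so at least 12 hosts are needed.
So 12 is already optimal.

0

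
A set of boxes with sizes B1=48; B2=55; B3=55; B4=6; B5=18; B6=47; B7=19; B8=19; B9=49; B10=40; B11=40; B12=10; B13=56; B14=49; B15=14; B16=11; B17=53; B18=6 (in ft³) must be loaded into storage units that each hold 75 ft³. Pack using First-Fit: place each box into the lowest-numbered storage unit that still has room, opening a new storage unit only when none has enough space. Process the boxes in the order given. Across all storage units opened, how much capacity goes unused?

Put B1 (48 ft³) in storage unit 1; 27 ft³ remain.
Put B2 (55 ft³) in storage unit 2; 20 ft³ remain.
Put B3 (55 ft³) in storage unit 3; 20 ft³ remain.
Put B4 (6 ft³) in storage unit 1; 21 ft³ remain.
Put B5 (18 ft³) in storage unit 1; 3 ft³ remain.
Put B6 (47 ft³) in storage unit 4; 28 ft³ remain.
Put B7 (19 ft³) in storage unit 2; 1 ft³ remain.
Put B8 (19 ft³) in storage unit 3; 1 ft³ remain.
Put B9 (49 ft³) in storage unit 5; 26 ft³ remain.
Put B10 (40 ft³) in storage unit 6; 35 ft³ remain.
Put B11 (40 ft³) in storage unit 7; 35 ft³ remain.
Put B12 (10 ft³) in storage unit 4; 18 ft³ remain.
Put B13 (56 ft³) in storage unit 8; 19 ft³ remain.
Put B14 (49 ft³) in storage unit 9; 26 ft³ remain.
Put B15 (14 ft³) in storage unit 4; 4 ft³ remain.
Put B16 (11 ft³) in storage unit 5; 15 ft³ remain.
Put B17 (53 ft³) in storage unit 10; 22 ft³ remain.
Put B18 (6 ft³) in storage unit 5; 9 ft³ remain.
10 storage units × 75 ft³ = 750 ft³; used 595 ft³; unused 155 ft³.

155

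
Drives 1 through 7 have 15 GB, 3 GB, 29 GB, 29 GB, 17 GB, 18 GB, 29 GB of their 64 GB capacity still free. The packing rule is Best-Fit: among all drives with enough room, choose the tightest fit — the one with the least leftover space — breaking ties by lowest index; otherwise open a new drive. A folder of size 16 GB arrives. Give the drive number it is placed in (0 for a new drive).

5

Drives with room: drive 3 (29 GB), drive 4 (29 GB), drive 5 (17 GB), drive 6 (18 GB), drive 7 (29 GB).
Tightest fit is drive 5 with 17 GB free.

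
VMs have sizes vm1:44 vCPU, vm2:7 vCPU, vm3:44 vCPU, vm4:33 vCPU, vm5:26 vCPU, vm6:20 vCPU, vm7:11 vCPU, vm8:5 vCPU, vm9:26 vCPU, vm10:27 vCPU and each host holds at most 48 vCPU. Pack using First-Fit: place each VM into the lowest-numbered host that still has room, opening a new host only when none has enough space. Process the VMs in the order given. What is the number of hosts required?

6 hosts

vm1 (44 vCPU) → host 1 (remaining 4 vCPU)
vm2 (7 vCPU) → host 2 (remaining 41 vCPU)
vm3 (44 vCPU) → host 3 (remaining 4 vCPU)
vm4 (33 vCPU) → host 2 (remaining 8 vCPU)
vm5 (26 vCPU) → host 4 (remaining 22 vCPU)
vm6 (20 vCPU) → host 4 (remaining 2 vCPU)
vm7 (11 vCPU) → host 5 (remaining 37 vCPU)
vm8 (5 vCPU) → host 2 (remaining 3 vCPU)
vm9 (26 vCPU) → host 5 (remaining 11 vCPU)
vm10 (27 vCPU) → host 6 (remaining 21 vCPU)
Final hosts: [44] [7,33,5] [44] [26,20] [11,26] [27].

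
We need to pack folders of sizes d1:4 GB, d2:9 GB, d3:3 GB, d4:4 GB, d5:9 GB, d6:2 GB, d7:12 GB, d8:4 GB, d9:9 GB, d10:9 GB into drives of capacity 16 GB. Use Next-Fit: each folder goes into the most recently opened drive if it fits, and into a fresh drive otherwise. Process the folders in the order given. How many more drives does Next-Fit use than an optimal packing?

Next-Fit: [4,9,3] [4,9,2] [12,4] [9] [9] → 5 drives.
Total size 65 GB; any packing needs at least ⌈65/16⌉ = 5 drives.
So 5 is already optimal.

0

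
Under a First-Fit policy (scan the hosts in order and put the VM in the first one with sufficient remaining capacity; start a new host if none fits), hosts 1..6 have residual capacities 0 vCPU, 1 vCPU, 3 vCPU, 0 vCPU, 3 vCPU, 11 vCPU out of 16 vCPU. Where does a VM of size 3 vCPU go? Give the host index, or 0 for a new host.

3

Hosts with room: host 3 (3 vCPU), host 5 (3 vCPU), host 6 (11 vCPU).
The first with room is host 3.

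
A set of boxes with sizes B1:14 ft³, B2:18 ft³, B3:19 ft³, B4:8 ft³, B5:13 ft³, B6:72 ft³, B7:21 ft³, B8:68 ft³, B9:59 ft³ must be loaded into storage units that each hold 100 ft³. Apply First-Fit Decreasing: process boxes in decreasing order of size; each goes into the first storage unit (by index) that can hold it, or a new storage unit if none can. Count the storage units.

Sorted descending: 72, 68, 59, 21, 19, 18, 14, 13, 8.
Put 72 ft³ in storage unit 1; 28 ft³ remain.
Put 68 ft³ in storage unit 2; 32 ft³ remain.
Put 59 ft³ in storage unit 3; 41 ft³ remain.
Put 21 ft³ in storage unit 1; 7 ft³ remain.
Put 19 ft³ in storage unit 2; 13 ft³ remain.
Put 18 ft³ in storage unit 3; 23 ft³ remain.
Put 14 ft³ in storage unit 3; 9 ft³ remain.
Put 13 ft³ in storage unit 2; 0 ft³ remain.
Put 8 ft³ in storage unit 3; 1 ft³ remain.

3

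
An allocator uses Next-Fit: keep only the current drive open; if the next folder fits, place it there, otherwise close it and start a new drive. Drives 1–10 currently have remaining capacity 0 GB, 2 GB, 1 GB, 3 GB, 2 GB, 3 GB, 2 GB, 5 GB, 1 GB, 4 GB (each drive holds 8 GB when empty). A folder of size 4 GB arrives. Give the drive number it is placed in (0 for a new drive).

Next-Fit only looks at drive 10, which has 4 GB free.
4 GB fits there.

10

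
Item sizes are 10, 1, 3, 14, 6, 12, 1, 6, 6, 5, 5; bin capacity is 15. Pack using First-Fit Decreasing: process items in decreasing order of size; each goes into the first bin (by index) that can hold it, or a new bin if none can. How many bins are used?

Sorted descending: 14, 12, 10, 6, 6, 6, 5, 5, 3, 1, 1.
Put 14 in bin 1; 1 remain.
Put 12 in bin 2; 3 remain.
Put 10 in bin 3; 5 remain.
Put 6 in bin 4; 9 remain.
Put 6 in bin 4; 3 remain.
Put 6 in bin 5; 9 remain.
Put 5 in bin 3; 0 remain.
Put 5 in bin 5; 4 remain.
Put 3 in bin 2; 0 remain.
Put 1 in bin 1; 0 remain.
Put 1 in bin 4; 2 remain.
Final bins: [14,1] [12,3] [10,5] [6,6,1] [6,5].

5 bins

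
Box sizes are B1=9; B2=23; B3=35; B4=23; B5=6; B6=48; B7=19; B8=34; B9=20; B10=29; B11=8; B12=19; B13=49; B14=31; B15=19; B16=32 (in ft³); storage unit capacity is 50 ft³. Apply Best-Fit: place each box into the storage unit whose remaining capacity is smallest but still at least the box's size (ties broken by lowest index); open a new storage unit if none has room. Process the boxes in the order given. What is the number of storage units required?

B1 (9 ft³) → storage unit 1 (remaining 41 ft³)
B2 (23 ft³) → storage unit 1 (remaining 18 ft³)
B3 (35 ft³) → storage unit 2 (remaining 15 ft³)
B4 (23 ft³) → storage unit 3 (remaining 27 ft³)
B5 (6 ft³) → storage unit 2 (remaining 9 ft³)
B6 (48 ft³) → storage unit 4 (remaining 2 ft³)
B7 (19 ft³) → storage unit 3 (remaining 8 ft³)
B8 (34 ft³) → storage unit 5 (remaining 16 ft³)
B9 (20 ft³) → storage unit 6 (remaining 30 ft³)
B10 (29 ft³) → storage unit 6 (remaining 1 ft³)
B11 (8 ft³) → storage unit 3 (remaining 0 ft³)
B12 (19 ft³) → storage unit 7 (remaining 31 ft³)
B13 (49 ft³) → storage unit 8 (remaining 1 ft³)
B14 (31 ft³) → storage unit 7 (remaining 0 ft³)
B15 (19 ft³) → storage unit 9 (remaining 31 ft³)
B16 (32 ft³) → storage unit 10 (remaining 18 ft³)

10 storage units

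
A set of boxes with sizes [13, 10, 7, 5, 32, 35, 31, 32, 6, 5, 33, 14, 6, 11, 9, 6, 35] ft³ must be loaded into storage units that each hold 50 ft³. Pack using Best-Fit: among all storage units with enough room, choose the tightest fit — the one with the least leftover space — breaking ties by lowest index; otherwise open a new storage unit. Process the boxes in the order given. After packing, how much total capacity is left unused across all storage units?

storage unit 1: place 13 ft³, 37 ft³ left
storage unit 1: place 10 ft³, 27 ft³ left
storage unit 1: place 7 ft³, 20 ft³ left
storage unit 1: place 5 ft³, 15 ft³ left
storage unit 2: place 32 ft³, 18 ft³ left
storage unit 3: place 35 ft³, 15 ft³ left
storage unit 4: place 31 ft³, 19 ft³ left
storage unit 5: place 32 ft³, 18 ft³ left
storage unit 1: place 6 ft³, 9 ft³ left
storage unit 1: place 5 ft³, 4 ft³ left
storage unit 6: place 33 ft³, 17 ft³ left
storage unit 3: place 14 ft³, 1 ft³ left
storage unit 6: place 6 ft³, 11 ft³ left
storage unit 6: place 11 ft³, 0 ft³ left
storage unit 2: place 9 ft³, 9 ft³ left
storage unit 2: place 6 ft³, 3 ft³ left
storage unit 7: place 35 ft³, 15 ft³ left
7 storage units × 50 ft³ = 350 ft³; used 290 ft³; unused 60 ft³.

60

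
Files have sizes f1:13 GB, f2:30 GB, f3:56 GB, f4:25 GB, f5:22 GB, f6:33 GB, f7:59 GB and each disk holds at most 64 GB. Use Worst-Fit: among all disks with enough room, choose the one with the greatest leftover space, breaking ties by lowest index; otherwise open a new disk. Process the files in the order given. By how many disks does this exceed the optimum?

1

Worst-Fit: [13,30] [56] [25,22] [33] [59] → 5 disks.
Total size 238 GB; any packing needs at least ⌈238/64⌉ = 4 disks.
An optimal packing achieves that bound: [59] [56] [33,30] [25,22,13] → 4 disks.
Excess: 5 − 4 = 1.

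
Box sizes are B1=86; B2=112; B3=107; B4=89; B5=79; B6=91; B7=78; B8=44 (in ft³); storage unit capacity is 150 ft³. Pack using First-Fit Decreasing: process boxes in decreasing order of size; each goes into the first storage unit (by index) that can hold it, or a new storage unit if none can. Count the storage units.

7

Sorted descending: 112, 107, 91, 89, 86, 79, 78, 44.
112 ft³ → storage unit 1 (remaining 38 ft³)
107 ft³ → storage unit 2 (remaining 43 ft³)
91 ft³ → storage unit 3 (remaining 59 ft³)
89 ft³ → storage unit 4 (remaining 61 ft³)
86 ft³ → storage unit 5 (remaining 64 ft³)
79 ft³ → storage unit 6 (remaining 71 ft³)
78 ft³ → storage unit 7 (remaining 72 ft³)
44 ft³ → storage unit 3 (remaining 15 ft³)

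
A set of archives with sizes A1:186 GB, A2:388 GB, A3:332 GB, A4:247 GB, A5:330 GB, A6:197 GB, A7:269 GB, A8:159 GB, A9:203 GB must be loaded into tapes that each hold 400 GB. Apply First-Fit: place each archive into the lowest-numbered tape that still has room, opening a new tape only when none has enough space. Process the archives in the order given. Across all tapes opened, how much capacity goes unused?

A1 (186 GB) → tape 1 (remaining 214 GB)
A2 (388 GB) → tape 2 (remaining 12 GB)
A3 (332 GB) → tape 3 (remaining 68 GB)
A4 (247 GB) → tape 4 (remaining 153 GB)
A5 (330 GB) → tape 5 (remaining 70 GB)
A6 (197 GB) → tape 1 (remaining 17 GB)
A7 (269 GB) → tape 6 (remaining 131 GB)
A8 (159 GB) → tape 7 (remaining 241 GB)
A9 (203 GB) → tape 7 (remaining 38 GB)
7 tapes × 400 GB = 2800 GB; used 2311 GB; unused 489 GB.

489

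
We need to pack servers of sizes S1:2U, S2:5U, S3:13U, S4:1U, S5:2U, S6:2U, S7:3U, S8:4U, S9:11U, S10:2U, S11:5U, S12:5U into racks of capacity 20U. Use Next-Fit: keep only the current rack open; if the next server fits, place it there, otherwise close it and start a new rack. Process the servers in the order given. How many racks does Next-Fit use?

4 racks

S1 (2U) → rack 1 (remaining 18U)
S2 (5U) → rack 1 (remaining 13U)
S3 (13U) → rack 1 (remaining 0U)
S4 (1U) → rack 2 (remaining 19U)
S5 (2U) → rack 2 (remaining 17U)
S6 (2U) → rack 2 (remaining 15U)
S7 (3U) → rack 2 (remaining 12U)
S8 (4U) → rack 2 (remaining 8U)
S9 (11U) → rack 3 (remaining 9U)
S10 (2U) → rack 3 (remaining 7U)
S11 (5U) → rack 3 (remaining 2U)
S12 (5U) → rack 4 (remaining 15U)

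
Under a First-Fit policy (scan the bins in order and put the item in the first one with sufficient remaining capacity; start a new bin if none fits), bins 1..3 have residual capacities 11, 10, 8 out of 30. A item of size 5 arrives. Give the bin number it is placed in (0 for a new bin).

1

Bins with room: bin 1 (11), bin 2 (10), bin 3 (8).
The first with room is bin 1.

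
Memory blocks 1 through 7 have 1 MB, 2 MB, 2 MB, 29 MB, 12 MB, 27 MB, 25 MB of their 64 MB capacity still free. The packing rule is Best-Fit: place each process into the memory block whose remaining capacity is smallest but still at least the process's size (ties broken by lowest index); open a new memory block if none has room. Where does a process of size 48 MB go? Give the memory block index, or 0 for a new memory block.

No memory block has ≥ 48 MB free, so a new memory block is opened.

0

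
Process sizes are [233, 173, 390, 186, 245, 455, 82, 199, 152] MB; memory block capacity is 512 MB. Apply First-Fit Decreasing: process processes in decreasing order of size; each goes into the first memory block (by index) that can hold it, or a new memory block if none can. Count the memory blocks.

5 memory blocks

Sorted descending: 455, 390, 245, 233, 199, 186, 173, 152, 82.
memory block 1: place 455 MB, 57 MB left
memory block 2: place 390 MB, 122 MB left
memory block 3: place 245 MB, 267 MB left
memory block 3: place 233 MB, 34 MB left
memory block 4: place 199 MB, 313 MB left
memory block 4: place 186 MB, 127 MB left
memory block 5: place 173 MB, 339 MB left
memory block 5: place 152 MB, 187 MB left
memory block 2: place 82 MB, 40 MB left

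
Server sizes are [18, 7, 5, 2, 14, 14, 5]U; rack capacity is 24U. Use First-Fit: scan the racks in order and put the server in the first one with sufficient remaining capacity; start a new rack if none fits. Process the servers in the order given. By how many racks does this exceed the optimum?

0

First-Fit: [18,5] [7,2,14] [14,5] → 3 racks.
Total size 65U; any packing needs at least ⌈65/24⌉ = 3 racks.
So 3 is already optimal.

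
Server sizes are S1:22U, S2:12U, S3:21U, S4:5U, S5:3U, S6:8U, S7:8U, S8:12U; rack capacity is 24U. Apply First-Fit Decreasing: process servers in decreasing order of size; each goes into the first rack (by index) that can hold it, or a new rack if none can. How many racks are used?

Sorted descending: 22, 21, 12, 12, 8, 8, 5, 3.
22U → rack 1 (remaining 2U)
21U → rack 2 (remaining 3U)
12U → rack 3 (remaining 12U)
12U → rack 3 (remaining 0U)
8U → rack 4 (remaining 16U)
8U → rack 4 (remaining 8U)
5U → rack 4 (remaining 3U)
3U → rack 2 (remaining 0U)
Final racks: [22] [21,3] [12,12] [8,8,5].

4 racks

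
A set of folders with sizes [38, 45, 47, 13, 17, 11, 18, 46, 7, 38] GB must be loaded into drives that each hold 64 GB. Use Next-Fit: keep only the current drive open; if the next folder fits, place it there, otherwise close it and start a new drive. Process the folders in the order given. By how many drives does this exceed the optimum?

Next-Fit: [38] [45] [47,13] [17,11,18] [46,7] [38] → 6 drives.
Total size 280 GB; any packing needs at least ⌈280/64⌉ = 5 drives.
An optimal packing achieves that bound: [47,17] [46,18] [45,13] [38,11,7] [38] → 5 drives.
Excess: 6 − 5 = 1.

1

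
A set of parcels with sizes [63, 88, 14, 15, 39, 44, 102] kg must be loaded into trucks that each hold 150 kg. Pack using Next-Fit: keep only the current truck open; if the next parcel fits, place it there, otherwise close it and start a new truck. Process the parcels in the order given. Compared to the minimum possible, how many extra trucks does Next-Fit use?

1

Next-Fit: [63] [88,14,15] [39,44] [102] → 4 trucks.
Total size 365 kg; any packing needs at least ⌈365/150⌉ = 3 trucks.
An optimal packing achieves that bound: [102,44] [88,39,15] [63,14] → 3 trucks.
Excess: 4 − 3 = 1.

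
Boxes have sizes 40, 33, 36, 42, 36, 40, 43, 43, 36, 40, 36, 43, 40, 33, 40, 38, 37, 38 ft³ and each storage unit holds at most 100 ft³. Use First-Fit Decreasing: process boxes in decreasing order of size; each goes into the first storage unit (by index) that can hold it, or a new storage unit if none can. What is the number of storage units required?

Sorted descending: 43, 43, 43, 42, 40, 40, 40, 40, 40, 38, 38, 37, 36, 36, 36, 36, 33, 33.
43 ft³ → storage unit 1 (remaining 57 ft³)
43 ft³ → storage unit 1 (remaining 14 ft³)
43 ft³ → storage unit 2 (remaining 57 ft³)
42 ft³ → storage unit 2 (remaining 15 ft³)
40 ft³ → storage unit 3 (remaining 60 ft³)
40 ft³ → storage unit 3 (remaining 20 ft³)
40 ft³ → storage unit 4 (remaining 60 ft³)
40 ft³ → storage unit 4 (remaining 20 ft³)
40 ft³ → storage unit 5 (remaining 60 ft³)
38 ft³ → storage unit 5 (remaining 22 ft³)
38 ft³ → storage unit 6 (remaining 62 ft³)
37 ft³ → storage unit 6 (remaining 25 ft³)
36 ft³ → storage unit 7 (remaining 64 ft³)
36 ft³ → storage unit 7 (remaining 28 ft³)
36 ft³ → storage unit 8 (remaining 64 ft³)
36 ft³ → storage unit 8 (remaining 28 ft³)
33 ft³ → storage unit 9 (remaining 67 ft³)
33 ft³ → storage unit 9 (remaining 34 ft³)

9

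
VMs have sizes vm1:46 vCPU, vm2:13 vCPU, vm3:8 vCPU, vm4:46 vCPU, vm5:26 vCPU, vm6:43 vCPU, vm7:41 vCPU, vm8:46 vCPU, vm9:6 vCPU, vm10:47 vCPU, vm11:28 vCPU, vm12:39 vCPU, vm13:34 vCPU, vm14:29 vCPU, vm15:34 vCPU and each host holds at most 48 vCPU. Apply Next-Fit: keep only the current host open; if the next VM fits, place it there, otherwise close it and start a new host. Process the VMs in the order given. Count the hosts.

vm1 (46 vCPU) → host 1 (remaining 2 vCPU)
vm2 (13 vCPU) → host 2 (remaining 35 vCPU)
vm3 (8 vCPU) → host 2 (remaining 27 vCPU)
vm4 (46 vCPU) → host 3 (remaining 2 vCPU)
vm5 (26 vCPU) → host 4 (remaining 22 vCPU)
vm6 (43 vCPU) → host 5 (remaining 5 vCPU)
vm7 (41 vCPU) → host 6 (remaining 7 vCPU)
vm8 (46 vCPU) → host 7 (remaining 2 vCPU)
vm9 (6 vCPU) → host 8 (remaining 42 vCPU)
vm10 (47 vCPU) → host 9 (remaining 1 vCPU)
vm11 (28 vCPU) → host 10 (remaining 20 vCPU)
vm12 (39 vCPU) → host 11 (remaining 9 vCPU)
vm13 (34 vCPU) → host 12 (remaining 14 vCPU)
vm14 (29 vCPU) → host 13 (remaining 19 vCPU)
vm15 (34 vCPU) → host 14 (remaining 14 vCPU)
Final hosts: [46] [13,8] [46] [26] [43] [41] [46] [6] [47] [28] [39] [34] [29] [34].

14 hosts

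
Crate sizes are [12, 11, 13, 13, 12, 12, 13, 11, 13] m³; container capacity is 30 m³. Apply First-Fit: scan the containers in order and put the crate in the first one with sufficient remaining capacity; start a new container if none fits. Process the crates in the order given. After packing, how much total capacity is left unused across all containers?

40

12 m³ → container 1 (remaining 18 m³)
11 m³ → container 1 (remaining 7 m³)
13 m³ → container 2 (remaining 17 m³)
13 m³ → container 2 (remaining 4 m³)
12 m³ → container 3 (remaining 18 m³)
12 m³ → container 3 (remaining 6 m³)
13 m³ → container 4 (remaining 17 m³)
11 m³ → container 4 (remaining 6 m³)
13 m³ → container 5 (remaining 17 m³)
5 containers × 30 m³ = 150 m³; used 110 m³; unused 40 m³.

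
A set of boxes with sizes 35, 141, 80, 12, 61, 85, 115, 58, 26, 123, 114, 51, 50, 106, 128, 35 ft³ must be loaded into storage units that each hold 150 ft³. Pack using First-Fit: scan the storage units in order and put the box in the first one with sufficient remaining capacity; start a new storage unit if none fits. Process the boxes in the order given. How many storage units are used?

Put 35 ft³ in storage unit 1; 115 ft³ remain.
Put 141 ft³ in storage unit 2; 9 ft³ remain.
Put 80 ft³ in storage unit 1; 35 ft³ remain.
Put 12 ft³ in storage unit 1; 23 ft³ remain.
Put 61 ft³ in storage unit 3; 89 ft³ remain.
Put 85 ft³ in storage unit 3; 4 ft³ remain.
Put 115 ft³ in storage unit 4; 35 ft³ remain.
Put 58 ft³ in storage unit 5; 92 ft³ remain.
Put 26 ft³ in storage unit 4; 9 ft³ remain.
Put 123 ft³ in storage unit 6; 27 ft³ remain.
Put 114 ft³ in storage unit 7; 36 ft³ remain.
Put 51 ft³ in storage unit 5; 41 ft³ remain.
Put 50 ft³ in storage unit 8; 100 ft³ remain.
Put 106 ft³ in storage unit 9; 44 ft³ remain.
Put 128 ft³ in storage unit 10; 22 ft³ remain.
Put 35 ft³ in storage unit 5; 6 ft³ remain.
Final storage units: [35,80,12] [141] [61,85] [115,26] [58,51,35] [123] [114] [50] [106] [128].

10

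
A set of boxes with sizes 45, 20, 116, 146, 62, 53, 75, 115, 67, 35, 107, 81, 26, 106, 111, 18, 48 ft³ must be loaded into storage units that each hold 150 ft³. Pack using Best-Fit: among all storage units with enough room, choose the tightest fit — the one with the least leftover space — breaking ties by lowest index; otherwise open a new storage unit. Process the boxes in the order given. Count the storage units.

10 storage units

Put 45 ft³ in storage unit 1; 105 ft³ remain.
Put 20 ft³ in storage unit 1; 85 ft³ remain.
Put 116 ft³ in storage unit 2; 34 ft³ remain.
Put 146 ft³ in storage unit 3; 4 ft³ remain.
Put 62 ft³ in storage unit 1; 23 ft³ remain.
Put 53 ft³ in storage unit 4; 97 ft³ remain.
Put 75 ft³ in storage unit 4; 22 ft³ remain.
Put 115 ft³ in storage unit 5; 35 ft³ remain.
Put 67 ft³ in storage unit 6; 83 ft³ remain.
Put 35 ft³ in storage unit 5; 0 ft³ remain.
Put 107 ft³ in storage unit 7; 43 ft³ remain.
Put 81 ft³ in storage unit 6; 2 ft³ remain.
Put 26 ft³ in storage unit 2; 8 ft³ remain.
Put 106 ft³ in storage unit 8; 44 ft³ remain.
Put 111 ft³ in storage unit 9; 39 ft³ remain.
Put 18 ft³ in storage unit 4; 4 ft³ remain.
Put 48 ft³ in storage unit 10; 102 ft³ remain.
Final storage units: [45,20,62] [116,26] [146] [53,75,18] [115,35] [67,81] [107] [106] [111] [48].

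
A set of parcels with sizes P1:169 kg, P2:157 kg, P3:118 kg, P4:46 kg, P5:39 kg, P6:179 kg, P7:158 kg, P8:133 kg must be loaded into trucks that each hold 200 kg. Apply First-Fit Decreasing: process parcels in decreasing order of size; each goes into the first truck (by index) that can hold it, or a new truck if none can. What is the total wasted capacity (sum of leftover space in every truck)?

201

Sorted descending: 179, 169, 158, 157, 133, 118, 46, 39.
Put 179 kg in truck 1; 21 kg remain.
Put 169 kg in truck 2; 31 kg remain.
Put 158 kg in truck 3; 42 kg remain.
Put 157 kg in truck 4; 43 kg remain.
Put 133 kg in truck 5; 67 kg remain.
Put 118 kg in truck 6; 82 kg remain.
Put 46 kg in truck 5; 21 kg remain.
Put 39 kg in truck 3; 3 kg remain.
6 trucks × 200 kg = 1200 kg; used 999 kg; unused 201 kg.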